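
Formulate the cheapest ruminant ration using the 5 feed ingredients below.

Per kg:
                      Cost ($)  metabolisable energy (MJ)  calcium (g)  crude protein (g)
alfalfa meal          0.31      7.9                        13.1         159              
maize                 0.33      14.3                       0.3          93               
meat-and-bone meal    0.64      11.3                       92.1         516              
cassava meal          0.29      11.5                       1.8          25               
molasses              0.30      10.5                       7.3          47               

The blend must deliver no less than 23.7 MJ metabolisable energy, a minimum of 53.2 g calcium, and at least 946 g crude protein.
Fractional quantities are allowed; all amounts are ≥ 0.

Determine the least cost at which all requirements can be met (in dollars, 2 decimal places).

This is a linear program. Let x1 = kg of alfalfa meal, x2 = kg of maize, x3 = kg of meat-and-bone meal, x4 = kg of cassava meal, x5 = kg of molasses.
Minimize 0.31x1 + 0.33x2 + 0.64x3 + 0.29x4 + 0.3x5 subject to:
  7.9x1 + 14.3x2 + 11.3x3 + 11.5x4 + 10.5x5 ≥ 23.7   (metabolisable energy)
  13.1x1 + 0.3x2 + 92.1x3 + 1.8x4 + 7.3x5 ≥ 53.2   (calcium)
  159x1 + 93x2 + 516x3 + 25x4 + 47x5 ≥ 946   (crude protein)
  x1, x2, x3, x4, x5 ≥ 0.
The minimum-cost mix takes nothing from alfalfa meal, cassava meal, molasses — only maize, meat-and-bone meal. The metabolisable energy and crude protein requirements are met with equality.
Solving gives x2 = 0.2433, x3 = 1.789.
Objective = 0.33·0.2433 + 0.64·1.789 = 1.2252.

$1.23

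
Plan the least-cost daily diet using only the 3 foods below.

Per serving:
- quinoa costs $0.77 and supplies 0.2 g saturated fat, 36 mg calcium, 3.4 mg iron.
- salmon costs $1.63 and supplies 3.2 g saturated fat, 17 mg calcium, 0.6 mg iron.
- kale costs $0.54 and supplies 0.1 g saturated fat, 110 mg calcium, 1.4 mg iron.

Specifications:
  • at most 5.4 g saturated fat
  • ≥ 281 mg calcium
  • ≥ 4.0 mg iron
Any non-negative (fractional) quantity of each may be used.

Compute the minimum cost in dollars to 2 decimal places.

$1.46

Let x1 = servings of quinoa, x2 = servings of salmon, x3 = servings of kale.
min 0.77x1 + 1.63x2 + 0.54x3 with:
  0.2x1 + 3.2x2 + 0.1x3 ≤ 5.4   (saturated fat)
  36x1 + 17x2 + 110x3 ≥ 281   (calcium)
  3.4x1 + 0.6x2 + 1.4x3 ≥ 4   (iron)
  x1, x2, x3 ≥ 0.
The optimal basis is {quinoa, kale}; salmon drops out. The calcium and iron requirements are met with equality.
So quinoa = 0.144 servings, kale = 2.507 servings.
Cost = 0.77·0.144 + 0.54·2.507 = 1.4647.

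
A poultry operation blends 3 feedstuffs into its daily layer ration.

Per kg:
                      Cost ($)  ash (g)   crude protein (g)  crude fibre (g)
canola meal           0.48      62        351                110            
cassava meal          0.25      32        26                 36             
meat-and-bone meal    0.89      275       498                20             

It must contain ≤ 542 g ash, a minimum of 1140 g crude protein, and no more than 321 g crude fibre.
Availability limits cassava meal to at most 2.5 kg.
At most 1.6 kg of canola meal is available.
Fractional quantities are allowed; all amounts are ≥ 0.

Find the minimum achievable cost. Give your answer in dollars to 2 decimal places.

$1.80

Let x1 = kg of canola meal, x2 = kg of cassava meal, x3 = kg of meat-and-bone meal.
Minimize 0.48x1 + 0.25x2 + 0.89x3 s.t.:
  62x1 + 32x2 + 275x3 ≤ 542   (ash)
  351x1 + 26x2 + 498x3 ≥ 1140   (crude protein)
  110x1 + 36x2 + 20x3 ≤ 321   (crude fibre)
  x2 ≤ 2.5
  x1 ≤ 1.6
  x1, x2, x3 ≥ 0.
The minimum-cost mix takes nothing from cassava meal — only canola meal, meat-and-bone meal. There the crude protein and the canola meal cap constraints are tight.
That vertex is x1 = 1.6, x3 = 1.161.
Objective = 0.48·1.6 + 0.89·1.161 = 1.8013.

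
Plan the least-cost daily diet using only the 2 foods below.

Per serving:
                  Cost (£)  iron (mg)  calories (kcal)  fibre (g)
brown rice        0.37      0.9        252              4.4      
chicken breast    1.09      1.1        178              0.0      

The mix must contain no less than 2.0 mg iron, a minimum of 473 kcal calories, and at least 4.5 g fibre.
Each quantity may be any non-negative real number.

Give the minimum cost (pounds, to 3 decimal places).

£0.822

Set it up as a linear program. Let x1 = servings of brown rice, x2 = servings of chicken breast.
min 0.37x1 + 1.09x2 with:
  0.9x1 + 1.1x2 ≥ 2   (iron)
  252x1 + 178x2 ≥ 473   (calories)
  4.4x1 ≥ 4.5   (fibre)
  x1, x2 ≥ 0.
The minimum-cost mix takes nothing from chicken breast — only brown rice. Binding constraint: iron.
So brown rice = 2.222 servings.
Cost = 0.37·2.222 = 0.82214.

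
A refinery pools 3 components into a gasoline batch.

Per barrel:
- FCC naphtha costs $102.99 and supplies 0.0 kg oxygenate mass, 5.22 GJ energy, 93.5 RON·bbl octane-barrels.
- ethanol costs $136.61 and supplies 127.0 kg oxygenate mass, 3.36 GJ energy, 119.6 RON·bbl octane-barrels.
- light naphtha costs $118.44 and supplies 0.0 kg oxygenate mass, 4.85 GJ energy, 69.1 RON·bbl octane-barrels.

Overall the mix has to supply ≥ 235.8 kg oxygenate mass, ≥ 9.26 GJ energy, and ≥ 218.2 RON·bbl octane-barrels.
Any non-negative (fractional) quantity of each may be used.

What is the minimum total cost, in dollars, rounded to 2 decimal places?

Let x1 = barrels of FCC naphtha, x2 = barrels of ethanol, x3 = barrels of light naphtha.
Minimize 102.99x1 + 136.61x2 + 118.44x3 s.t.:
  127x2 ≥ 235.8   (oxygenate mass)
  5.22x1 + 3.36x2 + 4.85x3 ≥ 9.26   (energy)
  93.5x1 + 119.6x2 + 69.1x3 ≥ 218.2   (octane-barrels)
  x1, x2, x3 ≥ 0.
The optimal basis is {FCC naphtha, ethanol}; light naphtha drops out. There the oxygenate mass and energy constraints are tight.
Optimal quantities: FCC naphtha = 0.57883 barrels, ethanol = 1.8567 barrels.
Cost = 102.99·0.57883 + 136.61·1.8567 = 313.2575.

$313.26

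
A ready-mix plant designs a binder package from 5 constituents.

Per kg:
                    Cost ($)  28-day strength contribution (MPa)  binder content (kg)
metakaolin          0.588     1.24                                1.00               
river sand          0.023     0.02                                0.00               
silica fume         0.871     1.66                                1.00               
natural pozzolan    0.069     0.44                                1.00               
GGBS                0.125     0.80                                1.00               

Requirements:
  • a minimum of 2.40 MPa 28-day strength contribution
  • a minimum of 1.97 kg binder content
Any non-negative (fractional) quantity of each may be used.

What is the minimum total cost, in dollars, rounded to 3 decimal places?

This is a linear program. Let x1 = kg of metakaolin, x2 = kg of river sand, x3 = kg of silica fume, x4 = kg of natural pozzolan, x5 = kg of GGBS.
Minimise 0.588x1 + 0.023x2 + 0.871x3 + 0.069x4 + 0.125x5 s.t.:
  1.24x1 + 0.02x2 + 1.66x3 + 0.44x4 + 0.8x5 ≥ 2.4   (28-day strength contribution)
  1x1 + 1x3 + 1x4 + 1x5 ≥ 1.97   (binder content)
  x1, x2, x3, x4, x5 ≥ 0.
The optimal basis is {GGBS}; metakaolin, river sand, silica fume, natural pozzolan drop out. Binding constraint: 28-day strength contribution.
Optimal quantities: GGBS = 3 kg.
Cost = 0.125·3 = 0.37500.

$0.375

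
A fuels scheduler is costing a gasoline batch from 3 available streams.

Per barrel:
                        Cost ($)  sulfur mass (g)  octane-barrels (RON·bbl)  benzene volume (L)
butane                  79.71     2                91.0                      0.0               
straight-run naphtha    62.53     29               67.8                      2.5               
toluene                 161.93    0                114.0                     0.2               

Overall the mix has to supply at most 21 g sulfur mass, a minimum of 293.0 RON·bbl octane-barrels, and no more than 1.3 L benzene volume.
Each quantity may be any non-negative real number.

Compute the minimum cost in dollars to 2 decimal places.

$256.65

Set it up as a linear program. Let x1 = barrels of butane, x2 = barrels of straight-run naphtha, x3 = barrels of toluene.
min 79.71x1 + 62.53x2 + 161.93x3 with:
  2x1 + 29x2 ≤ 21   (sulfur mass)
  91x1 + 67.8x2 + 114x3 ≥ 293   (octane-barrels)
  2.5x2 + 0.2x3 ≤ 1.3   (benzene volume)
  x1, x2, x3 ≥ 0.
The optimal basis is {butane}; straight-run naphtha, toluene drop out. Binding constraint: octane-barrels.
Optimal quantities: butane = 3.2198 barrels.
Total cost: 79.71·3.2198 = 256.6503.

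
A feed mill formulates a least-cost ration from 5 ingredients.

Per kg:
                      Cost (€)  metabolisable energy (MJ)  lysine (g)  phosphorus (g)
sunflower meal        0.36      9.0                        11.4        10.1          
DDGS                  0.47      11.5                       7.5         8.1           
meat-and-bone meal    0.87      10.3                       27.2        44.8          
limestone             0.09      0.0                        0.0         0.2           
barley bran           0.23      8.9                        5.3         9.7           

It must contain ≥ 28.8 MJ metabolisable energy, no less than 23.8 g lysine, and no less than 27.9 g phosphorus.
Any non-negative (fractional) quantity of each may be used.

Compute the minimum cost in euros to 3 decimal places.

€0.885

Let x1 = kg of sunflower meal, x2 = kg of DDGS, x3 = kg of meat-and-bone meal, x4 = kg of limestone, x5 = kg of barley bran.
Minimize 0.36x1 + 0.47x2 + 0.87x3 + 0.09x4 + 0.23x5 subject to:
  9x1 + 11.5x2 + 10.3x3 + 8.9x5 ≥ 28.8   (metabolisable energy)
  11.4x1 + 7.5x2 + 27.2x3 + 5.3x5 ≥ 23.8   (lysine)
  10.1x1 + 8.1x2 + 44.8x3 + 0.2x4 + 9.7x5 ≥ 27.9   (phosphorus)
  x1, x2, x3, x4, x5 ≥ 0.
At the optimum only sunflower meal, barley bran are positive (DDGS, meat-and-bone meal, limestone = 0). Binding constraints: metabolisable energy and lysine.
Solving gives x1 = 1.101, x5 = 2.123.
Cost = 0.36·1.101 + 0.23·2.123 = 0.88465.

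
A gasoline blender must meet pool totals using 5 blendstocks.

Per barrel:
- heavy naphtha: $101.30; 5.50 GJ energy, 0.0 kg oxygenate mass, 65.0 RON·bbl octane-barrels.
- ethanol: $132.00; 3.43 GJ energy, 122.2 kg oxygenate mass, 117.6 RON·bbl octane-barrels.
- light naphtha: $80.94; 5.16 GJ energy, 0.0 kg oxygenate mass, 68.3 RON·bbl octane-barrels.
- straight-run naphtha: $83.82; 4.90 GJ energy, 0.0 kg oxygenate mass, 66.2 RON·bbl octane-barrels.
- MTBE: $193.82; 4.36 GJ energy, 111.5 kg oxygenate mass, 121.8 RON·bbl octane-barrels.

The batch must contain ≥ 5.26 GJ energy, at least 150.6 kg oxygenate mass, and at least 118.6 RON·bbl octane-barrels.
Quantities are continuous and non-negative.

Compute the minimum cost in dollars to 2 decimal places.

$178.88

Let x1 = barrels of heavy naphtha, x2 = barrels of ethanol, x3 = barrels of light naphtha, x4 = barrels of straight-run naphtha, x5 = barrels of MTBE.
Minimise 101.3x1 + 132x2 + 80.94x3 + 83.82x4 + 193.82x5 s.t.:
  5.5x1 + 3.43x2 + 5.16x3 + 4.9x4 + 4.36x5 ≥ 5.26   (energy)
  122.2x2 + 111.5x5 ≥ 150.6   (oxygenate mass)
  65x1 + 117.6x2 + 68.3x3 + 66.2x4 + 121.8x5 ≥ 118.6   (octane-barrels)
  x1, x2, x3, x4, x5 ≥ 0.
The minimum-cost mix takes nothing from heavy naphtha, straight-run naphtha, MTBE — only ethanol, light naphtha. Binding constraints: energy and oxygenate mass.
Solving gives x2 = 1.2324, x3 = 0.20016.
Objective = 132·1.2324 + 80.94·0.20016 = 178.8778.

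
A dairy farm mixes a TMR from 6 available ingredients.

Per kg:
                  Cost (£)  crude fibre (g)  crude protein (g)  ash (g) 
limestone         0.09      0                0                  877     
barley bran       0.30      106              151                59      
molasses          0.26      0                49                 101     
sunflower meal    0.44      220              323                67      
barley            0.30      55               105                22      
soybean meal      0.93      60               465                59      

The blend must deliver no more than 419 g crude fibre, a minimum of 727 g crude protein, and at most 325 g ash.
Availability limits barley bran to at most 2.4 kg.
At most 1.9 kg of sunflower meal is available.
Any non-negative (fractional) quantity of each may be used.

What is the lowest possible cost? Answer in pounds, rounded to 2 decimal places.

£1.08

Let x1 = kg of limestone, x2 = kg of barley bran, x3 = kg of molasses, x4 = kg of sunflower meal, x5 = kg of barley, x6 = kg of soybean meal.
Minimize 0.09x1 + 0.3x2 + 0.26x3 + 0.44x4 + 0.3x5 + 0.93x6 subject to:
  106x2 + 220x4 + 55x5 + 60x6 ≤ 419   (crude fibre)
  151x2 + 49x3 + 323x4 + 105x5 + 465x6 ≥ 727   (crude protein)
  877x1 + 59x2 + 101x3 + 67x4 + 22x5 + 59x6 ≤ 325   (ash)
  x2 ≤ 2.4
  x4 ≤ 1.9
  x1, x2, x3, x4, x5, x6 ≥ 0.
At the optimum only sunflower meal, soybean meal are positive (limestone, barley bran, molasses, barley = 0). The crude fibre and crude protein requirements are met with equality.
Optimal quantities: sunflower meal = 1.824 kg, soybean meal = 0.2967 kg.
Total cost: 0.44·1.824 + 0.93·0.2967 = 1.0785.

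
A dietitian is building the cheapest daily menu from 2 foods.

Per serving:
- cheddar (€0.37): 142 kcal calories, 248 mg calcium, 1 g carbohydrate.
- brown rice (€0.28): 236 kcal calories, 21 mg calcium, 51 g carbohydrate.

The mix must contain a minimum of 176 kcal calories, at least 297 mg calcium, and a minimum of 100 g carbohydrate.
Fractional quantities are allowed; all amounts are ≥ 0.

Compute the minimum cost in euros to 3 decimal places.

€0.926

Treat it as an LP. Let x1 = servings of cheddar, x2 = servings of brown rice.
Minimize 0.37x1 + 0.28x2 s.t.:
  142x1 + 236x2 ≥ 176   (calories)
  248x1 + 21x2 ≥ 297   (calcium)
  1x1 + 51x2 ≥ 100   (carbohydrate)
  x1, x2 ≥ 0.
Both inputs are positive at the optimum. The calcium and carbohydrate requirements are met with equality.
That vertex is x1 = 1.033, x2 = 1.941.
Hence cost = 0.37·1.033 + 0.28·1.941 = €0.92569.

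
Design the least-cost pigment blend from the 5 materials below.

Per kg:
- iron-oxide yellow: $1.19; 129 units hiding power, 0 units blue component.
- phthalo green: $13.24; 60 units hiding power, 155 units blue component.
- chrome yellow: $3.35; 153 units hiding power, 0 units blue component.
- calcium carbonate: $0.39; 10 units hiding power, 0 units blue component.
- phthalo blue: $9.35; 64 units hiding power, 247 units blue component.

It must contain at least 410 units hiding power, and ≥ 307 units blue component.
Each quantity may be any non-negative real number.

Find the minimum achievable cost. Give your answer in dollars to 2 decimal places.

Set it up as a linear program. Let x1 = kg of iron-oxide yellow, x2 = kg of phthalo green, x3 = kg of chrome yellow, x4 = kg of calcium carbonate, x5 = kg of phthalo blue.
Minimize 1.19x1 + 13.24x2 + 3.35x3 + 0.39x4 + 9.35x5 subject to:
  129x1 + 60x2 + 153x3 + 10x4 + 64x5 ≥ 410   (hiding power)
  155x2 + 247x5 ≥ 307   (blue component)
  x1, x2, x3, x4, x5 ≥ 0.
The cheapest feasible vertex uses only iron-oxide yellow, phthalo blue; phthalo green, chrome yellow, calcium carbonate are not used. There the hiding power and blue component constraints are tight.
So iron-oxide yellow = 2.562 kg, phthalo blue = 1.243 kg.
Hence cost = 1.19·2.562 + 9.35·1.243 = $14.6708.

$14.67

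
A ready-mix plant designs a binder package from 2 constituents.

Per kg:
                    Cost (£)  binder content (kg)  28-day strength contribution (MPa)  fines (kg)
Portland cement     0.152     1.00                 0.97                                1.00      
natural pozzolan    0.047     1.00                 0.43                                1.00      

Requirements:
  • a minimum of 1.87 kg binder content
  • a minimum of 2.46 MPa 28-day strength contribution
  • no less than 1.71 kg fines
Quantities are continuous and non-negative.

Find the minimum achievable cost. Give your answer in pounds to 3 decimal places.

£0.269

Treat it as an LP. Let x1 = kg of Portland cement, x2 = kg of natural pozzolan.
Minimise 0.152x1 + 0.047x2 s.t.:
  1x1 + 1x2 ≥ 1.87   (binder content)
  0.97x1 + 0.43x2 ≥ 2.46   (28-day strength contribution)
  1x1 + 1x2 ≥ 1.71   (fines)
  x1, x2 ≥ 0.
The optimal basis is {natural pozzolan}; Portland cement drops out. Binding constraint: 28-day strength contribution.
So natural pozzolan = 5.721 kg.
Objective = 0.047·5.721 = 0.26889.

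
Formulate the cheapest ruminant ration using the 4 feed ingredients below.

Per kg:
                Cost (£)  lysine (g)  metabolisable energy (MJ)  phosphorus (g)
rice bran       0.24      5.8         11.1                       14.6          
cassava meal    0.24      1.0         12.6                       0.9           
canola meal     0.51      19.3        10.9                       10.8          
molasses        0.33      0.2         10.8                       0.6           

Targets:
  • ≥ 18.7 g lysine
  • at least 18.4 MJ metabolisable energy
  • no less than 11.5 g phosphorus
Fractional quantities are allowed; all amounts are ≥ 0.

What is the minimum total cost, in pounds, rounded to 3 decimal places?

Set it up as a linear program. Let x1 = kg of rice bran, x2 = kg of cassava meal, x3 = kg of canola meal, x4 = kg of molasses.
Minimize 0.24x1 + 0.24x2 + 0.51x3 + 0.33x4 subject to:
  5.8x1 + 1x2 + 19.3x3 + 0.2x4 ≥ 18.7   (lysine)
  11.1x1 + 12.6x2 + 10.9x3 + 10.8x4 ≥ 18.4   (metabolisable energy)
  14.6x1 + 0.9x2 + 10.8x3 + 0.6x4 ≥ 11.5   (phosphorus)
  x1, x2, x3, x4 ≥ 0.
The optimal basis is {rice bran, canola meal}; cassava meal, molasses drop out. There the lysine and metabolisable energy constraints are tight.
So rice bran = 1.002 kg, canola meal = 0.6678 kg.
Hence cost = 0.24·1.002 + 0.51·0.6678 = £0.58106.

£0.581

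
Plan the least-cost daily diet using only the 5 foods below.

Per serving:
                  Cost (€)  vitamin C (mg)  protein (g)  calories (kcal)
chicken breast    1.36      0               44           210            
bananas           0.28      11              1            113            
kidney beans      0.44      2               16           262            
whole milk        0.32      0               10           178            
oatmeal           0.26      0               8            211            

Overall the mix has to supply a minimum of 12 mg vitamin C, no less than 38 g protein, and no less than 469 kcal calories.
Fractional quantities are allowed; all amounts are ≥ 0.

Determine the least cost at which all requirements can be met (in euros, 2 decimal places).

Let x1 = servings of chicken breast, x2 = servings of bananas, x3 = servings of kidney beans, x4 = servings of whole milk, x5 = servings of oatmeal.
Minimise 1.36x1 + 0.28x2 + 0.44x3 + 0.32x4 + 0.26x5 subject to:
  11x2 + 2x3 ≥ 12   (vitamin C)
  44x1 + 1x2 + 16x3 + 10x4 + 8x5 ≥ 38   (protein)
  210x1 + 113x2 + 262x3 + 178x4 + 211x5 ≥ 469   (calories)
  x1, x2, x3, x4, x5 ≥ 0.
The optimal basis is {bananas, kidney beans}; chicken breast, whole milk, oatmeal drop out. There the vitamin C and protein constraints are tight.
That vertex is x2 = 0.6667, x3 = 2.333.
Hence cost = 0.28·0.6667 + 0.44·2.333 = €1.2132.

€1.21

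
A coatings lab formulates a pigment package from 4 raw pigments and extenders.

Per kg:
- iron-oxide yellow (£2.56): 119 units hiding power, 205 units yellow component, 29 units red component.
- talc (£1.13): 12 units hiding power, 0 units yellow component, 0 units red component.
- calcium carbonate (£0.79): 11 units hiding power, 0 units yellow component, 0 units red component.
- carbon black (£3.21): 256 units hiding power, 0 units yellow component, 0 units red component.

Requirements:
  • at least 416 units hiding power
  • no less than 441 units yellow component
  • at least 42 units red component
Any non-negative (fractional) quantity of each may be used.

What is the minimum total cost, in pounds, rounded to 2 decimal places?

£7.51

This is a linear program. Let x1 = kg of iron-oxide yellow, x2 = kg of talc, x3 = kg of calcium carbonate, x4 = kg of carbon black.
min 2.56x1 + 1.13x2 + 0.79x3 + 3.21x4 subject to:
  119x1 + 12x2 + 11x3 + 256x4 ≥ 416   (hiding power)
  205x1 ≥ 441   (yellow component)
  29x1 ≥ 42   (red component)
  x1, x2, x3, x4 ≥ 0.
At the optimum only iron-oxide yellow, carbon black are positive (talc, calcium carbonate = 0). The hiding power and yellow component requirements are met with equality.
Solving gives x1 = 2.151, x4 = 0.625.
Cost = 2.56·2.151 + 3.21·0.625 = 7.5128.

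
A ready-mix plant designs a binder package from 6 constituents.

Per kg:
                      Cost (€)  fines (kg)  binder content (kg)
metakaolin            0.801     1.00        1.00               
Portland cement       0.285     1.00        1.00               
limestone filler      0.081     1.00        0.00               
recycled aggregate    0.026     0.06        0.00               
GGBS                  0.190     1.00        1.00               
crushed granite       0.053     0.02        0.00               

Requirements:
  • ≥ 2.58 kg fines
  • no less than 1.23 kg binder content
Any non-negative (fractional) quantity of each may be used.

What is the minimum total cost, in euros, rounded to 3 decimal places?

€0.343

Set it up as a linear program. Let x1 = kg of metakaolin, x2 = kg of Portland cement, x3 = kg of limestone filler, x4 = kg of recycled aggregate, x5 = kg of GGBS, x6 = kg of crushed granite.
min 0.801x1 + 0.285x2 + 0.081x3 + 0.026x4 + 0.19x5 + 0.053x6 subject to:
  1x1 + 1x2 + 1x3 + 0.06x4 + 1x5 + 0.02x6 ≥ 2.58   (fines)
  1x1 + 1x2 + 1x5 ≥ 1.23   (binder content)
  x1, x2, x3, x4, x5, x6 ≥ 0.
At the optimum only limestone filler, GGBS are positive (metakaolin, Portland cement, recycled aggregate, crushed granite = 0). There the fines and binder content constraints are tight.
Solving gives x3 = 1.35, x5 = 1.23.
Total cost: 0.081·1.35 + 0.19·1.23 = 0.34305.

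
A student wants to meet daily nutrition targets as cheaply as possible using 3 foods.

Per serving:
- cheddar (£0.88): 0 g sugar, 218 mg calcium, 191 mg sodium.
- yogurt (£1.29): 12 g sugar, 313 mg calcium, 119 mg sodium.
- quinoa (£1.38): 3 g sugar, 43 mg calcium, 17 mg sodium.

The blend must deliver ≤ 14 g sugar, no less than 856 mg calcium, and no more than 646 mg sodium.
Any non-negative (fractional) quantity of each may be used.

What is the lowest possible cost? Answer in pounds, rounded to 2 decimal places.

£3.47

Set it up as a linear program. Let x1 = servings of cheddar, x2 = servings of yogurt, x3 = servings of quinoa.
min 0.88x1 + 1.29x2 + 1.38x3 subject to:
  12x2 + 3x3 ≤ 14   (sugar)
  218x1 + 313x2 + 43x3 ≥ 856   (calcium)
  191x1 + 119x2 + 17x3 ≤ 646   (sodium)
  x1, x2, x3 ≥ 0.
The optimal basis is {cheddar, yogurt}; quinoa drops out. Binding constraints: calcium and sodium.
So cheddar = 2.965 servings, yogurt = 0.6698 servings.
Total cost: 0.88·2.965 + 1.29·0.6698 = 3.4732.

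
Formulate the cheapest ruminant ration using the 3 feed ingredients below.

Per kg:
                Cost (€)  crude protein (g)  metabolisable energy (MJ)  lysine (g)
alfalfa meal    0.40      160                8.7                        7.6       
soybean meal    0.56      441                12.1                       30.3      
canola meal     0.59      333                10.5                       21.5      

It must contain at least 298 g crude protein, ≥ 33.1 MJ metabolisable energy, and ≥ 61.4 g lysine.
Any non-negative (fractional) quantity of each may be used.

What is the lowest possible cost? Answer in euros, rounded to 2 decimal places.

€1.53

Treat it as an LP. Let x1 = kg of alfalfa meal, x2 = kg of soybean meal, x3 = kg of canola meal.
Minimise 0.4x1 + 0.56x2 + 0.59x3 with:
  160x1 + 441x2 + 333x3 ≥ 298   (crude protein)
  8.7x1 + 12.1x2 + 10.5x3 ≥ 33.1   (metabolisable energy)
  7.6x1 + 30.3x2 + 21.5x3 ≥ 61.4   (lysine)
  x1, x2, x3 ≥ 0.
At the optimum only alfalfa meal, soybean meal are positive (canola meal = 0). There the metabolisable energy and lysine constraints are tight.
So alfalfa meal = 1.515 kg, soybean meal = 1.646 kg.
Hence cost = 0.4·1.515 + 0.56·1.646 = €1.5278.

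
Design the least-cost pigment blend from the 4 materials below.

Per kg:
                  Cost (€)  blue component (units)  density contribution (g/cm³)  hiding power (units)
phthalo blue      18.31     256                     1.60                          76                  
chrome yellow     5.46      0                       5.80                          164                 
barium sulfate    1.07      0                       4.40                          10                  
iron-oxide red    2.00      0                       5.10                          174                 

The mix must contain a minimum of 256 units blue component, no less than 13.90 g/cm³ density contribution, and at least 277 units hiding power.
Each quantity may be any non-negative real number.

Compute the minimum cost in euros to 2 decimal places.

€22.11

This is a linear program. Let x1 = kg of phthalo blue, x2 = kg of chrome yellow, x3 = kg of barium sulfate, x4 = kg of iron-oxide red.
min 18.31x1 + 5.46x2 + 1.07x3 + 2x4 with:
  256x1 ≥ 256   (blue component)
  1.6x1 + 5.8x2 + 4.4x3 + 5.1x4 ≥ 13.9   (density contribution)
  76x1 + 164x2 + 10x3 + 174x4 ≥ 277   (hiding power)
  x1, x2, x3, x4 ≥ 0.
The cheapest feasible vertex uses only phthalo blue, barium sulfate, iron-oxide red; chrome yellow is not used. There the blue component, density contribution, hiding power constraints are tight.
That vertex is x1 = 1, x3 = 1.56, x4 = 1.065.
Objective = 18.31·1 + 1.07·1.56 + 2·1.065 = 22.1092.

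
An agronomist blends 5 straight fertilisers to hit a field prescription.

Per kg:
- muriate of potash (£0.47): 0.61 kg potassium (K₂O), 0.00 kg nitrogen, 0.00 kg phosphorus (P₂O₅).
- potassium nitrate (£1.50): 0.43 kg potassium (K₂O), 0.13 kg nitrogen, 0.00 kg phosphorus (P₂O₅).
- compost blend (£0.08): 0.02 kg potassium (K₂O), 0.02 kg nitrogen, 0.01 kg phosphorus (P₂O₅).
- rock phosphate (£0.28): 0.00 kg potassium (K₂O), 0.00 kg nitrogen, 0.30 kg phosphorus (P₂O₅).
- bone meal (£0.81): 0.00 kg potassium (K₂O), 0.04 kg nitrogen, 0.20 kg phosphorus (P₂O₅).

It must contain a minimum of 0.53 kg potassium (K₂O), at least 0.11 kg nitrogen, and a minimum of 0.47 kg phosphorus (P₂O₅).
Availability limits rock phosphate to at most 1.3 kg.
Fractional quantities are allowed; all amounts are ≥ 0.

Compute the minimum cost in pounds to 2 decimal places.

£1.22

Let x1 = kg of muriate of potash, x2 = kg of potassium nitrate, x3 = kg of compost blend, x4 = kg of rock phosphate, x5 = kg of bone meal.
Minimise 0.47x1 + 1.5x2 + 0.08x3 + 0.28x4 + 0.81x5 s.t.:
  0.61x1 + 0.43x2 + 0.02x3 ≥ 0.53   (potassium (K₂O))
  0.13x2 + 0.02x3 + 0.04x5 ≥ 0.11   (nitrogen)
  0.01x3 + 0.3x4 + 0.2x5 ≥ 0.47   (phosphorus (P₂O₅))
  x4 ≤ 1.3
  x1, x2, x3, x4, x5 ≥ 0.
The optimal basis is {muriate of potash, compost blend, rock phosphate, bone meal}; potassium nitrate drops out. Binding constraints: potassium (K₂O), nitrogen, phosphorus (P₂O₅), the rock phosphate cap.
So muriate of potash = 0.6976 kg, compost blend = 5.222 kg, rock phosphate = 1.3 kg, bone meal = 0.1389 kg.
Hence cost = 0.47·0.6976 + 0.08·5.222 + 0.28·1.3 + 0.81·0.1389 = £1.2221.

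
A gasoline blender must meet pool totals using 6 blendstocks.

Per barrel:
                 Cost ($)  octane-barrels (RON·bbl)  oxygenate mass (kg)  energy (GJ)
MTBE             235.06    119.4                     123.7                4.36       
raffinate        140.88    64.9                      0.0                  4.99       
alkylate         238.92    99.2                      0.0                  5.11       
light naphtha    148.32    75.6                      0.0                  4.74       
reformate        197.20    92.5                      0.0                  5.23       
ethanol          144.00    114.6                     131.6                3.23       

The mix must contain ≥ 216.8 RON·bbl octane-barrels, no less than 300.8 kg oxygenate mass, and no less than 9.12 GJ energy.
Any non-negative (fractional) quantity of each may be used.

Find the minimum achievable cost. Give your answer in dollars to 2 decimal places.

This is a linear program. Let x1 = barrels of MTBE, x2 = barrels of raffinate, x3 = barrels of alkylate, x4 = barrels of light naphtha, x5 = barrels of reformate, x6 = barrels of ethanol.
Minimize 235.06x1 + 140.88x2 + 238.92x3 + 148.32x4 + 197.2x5 + 144x6 subject to:
  119.4x1 + 64.9x2 + 99.2x3 + 75.6x4 + 92.5x5 + 114.6x6 ≥ 216.8   (octane-barrels)
  123.7x1 + 131.6x6 ≥ 300.8   (oxygenate mass)
  4.36x1 + 4.99x2 + 5.11x3 + 4.74x4 + 5.23x5 + 3.23x6 ≥ 9.12   (energy)
  x1, x2, x3, x4, x5, x6 ≥ 0.
At the optimum only raffinate, ethanol are positive (MTBE, alkylate, light naphtha, reformate = 0). The oxygenate mass and energy requirements are met with equality.
Optimal quantities: raffinate = 0.348125 barrels, ethanol = 2.28571 barrels.
Objective = 140.88·0.348125 + 144·2.28571 = 378.1861.

$378.19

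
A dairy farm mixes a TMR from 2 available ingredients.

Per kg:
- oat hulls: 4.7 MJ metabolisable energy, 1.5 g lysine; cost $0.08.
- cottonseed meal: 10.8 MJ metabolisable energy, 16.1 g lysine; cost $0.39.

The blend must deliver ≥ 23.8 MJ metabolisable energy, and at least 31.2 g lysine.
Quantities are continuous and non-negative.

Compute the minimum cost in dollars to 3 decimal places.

Set it up as a linear program. Let x1 = kg of oat hulls, x2 = kg of cottonseed meal.
min 0.08x1 + 0.39x2 with:
  4.7x1 + 10.8x2 ≥ 23.8   (metabolisable energy)
  1.5x1 + 16.1x2 ≥ 31.2   (lysine)
  x1, x2 ≥ 0.
Both inputs are positive at the optimum. The metabolisable energy and lysine requirements are met with equality.
Solving gives x1 = 0.7772, x2 = 1.865.
Cost = 0.08·0.7772 + 0.39·1.865 = 0.78953.

$0.790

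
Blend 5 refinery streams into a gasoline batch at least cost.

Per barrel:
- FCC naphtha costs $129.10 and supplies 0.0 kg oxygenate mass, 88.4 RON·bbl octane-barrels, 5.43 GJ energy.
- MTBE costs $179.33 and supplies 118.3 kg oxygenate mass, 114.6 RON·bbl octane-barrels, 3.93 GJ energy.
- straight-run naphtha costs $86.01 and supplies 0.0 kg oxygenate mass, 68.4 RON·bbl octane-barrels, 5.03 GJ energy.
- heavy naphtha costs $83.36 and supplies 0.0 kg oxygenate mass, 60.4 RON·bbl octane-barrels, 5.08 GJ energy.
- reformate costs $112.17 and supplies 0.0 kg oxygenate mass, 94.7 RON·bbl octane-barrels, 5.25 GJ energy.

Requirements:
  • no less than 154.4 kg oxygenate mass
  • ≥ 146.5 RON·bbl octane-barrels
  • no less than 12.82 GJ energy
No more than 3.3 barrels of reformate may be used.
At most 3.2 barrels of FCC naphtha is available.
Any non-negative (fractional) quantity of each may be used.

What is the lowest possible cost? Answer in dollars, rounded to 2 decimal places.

Let x1 = barrels of FCC naphtha, x2 = barrels of MTBE, x3 = barrels of straight-run naphtha, x4 = barrels of heavy naphtha, x5 = barrels of reformate.
min 129.1x1 + 179.33x2 + 86.01x3 + 83.36x4 + 112.17x5 s.t.:
  118.3x2 ≥ 154.4   (oxygenate mass)
  88.4x1 + 114.6x2 + 68.4x3 + 60.4x4 + 94.7x5 ≥ 146.5   (octane-barrels)
  5.43x1 + 3.93x2 + 5.03x3 + 5.08x4 + 5.25x5 ≥ 12.82   (energy)
  x5 ≤ 3.3
  x1 ≤ 3.2
  x1, x2, x3, x4, x5 ≥ 0.
The cheapest feasible vertex uses only MTBE, heavy naphtha; FCC naphtha, straight-run naphtha, reformate are not used. There the oxygenate mass and energy constraints are tight.
Solving gives x2 = 1.30516, x4 = 1.51392.
Total cost: 179.33·1.30516 + 83.36·1.51392 = 360.2547.

$360.25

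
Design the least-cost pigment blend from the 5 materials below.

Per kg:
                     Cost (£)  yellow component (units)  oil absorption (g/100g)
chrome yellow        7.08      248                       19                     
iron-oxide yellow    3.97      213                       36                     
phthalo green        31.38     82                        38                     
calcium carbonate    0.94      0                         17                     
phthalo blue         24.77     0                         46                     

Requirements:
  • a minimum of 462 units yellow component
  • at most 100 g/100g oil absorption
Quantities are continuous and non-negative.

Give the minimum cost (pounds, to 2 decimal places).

£8.61

Set it up as a linear program. Let x1 = kg of chrome yellow, x2 = kg of iron-oxide yellow, x3 = kg of phthalo green, x4 = kg of calcium carbonate, x5 = kg of phthalo blue.
Minimize 7.08x1 + 3.97x2 + 31.38x3 + 0.94x4 + 24.77x5 subject to:
  248x1 + 213x2 + 82x3 ≥ 462   (yellow component)
  19x1 + 36x2 + 38x3 + 17x4 + 46x5 ≤ 100   (oil absorption)
  x1, x2, x3, x4, x5 ≥ 0.
The cheapest feasible vertex uses only iron-oxide yellow; chrome yellow, phthalo green, calcium carbonate, phthalo blue are not used. There the yellow component constraint is tight.
Optimal quantities: iron-oxide yellow = 2.169 kg.
Cost = 3.97·2.169 = 8.6109.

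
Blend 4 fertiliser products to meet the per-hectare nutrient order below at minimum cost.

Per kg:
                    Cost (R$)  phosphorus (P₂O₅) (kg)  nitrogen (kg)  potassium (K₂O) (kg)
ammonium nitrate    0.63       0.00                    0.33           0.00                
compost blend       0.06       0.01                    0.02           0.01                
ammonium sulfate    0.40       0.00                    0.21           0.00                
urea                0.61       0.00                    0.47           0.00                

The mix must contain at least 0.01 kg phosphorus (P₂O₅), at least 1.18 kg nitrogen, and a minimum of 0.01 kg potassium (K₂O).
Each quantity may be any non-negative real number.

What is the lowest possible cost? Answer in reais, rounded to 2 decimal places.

R$1.57

Let x1 = kg of ammonium nitrate, x2 = kg of compost blend, x3 = kg of ammonium sulfate, x4 = kg of urea.
Minimize 0.63x1 + 0.06x2 + 0.4x3 + 0.61x4 subject to:
  0.01x2 ≥ 0.01   (phosphorus (P₂O₅))
  0.33x1 + 0.02x2 + 0.21x3 + 0.47x4 ≥ 1.18   (nitrogen)
  0.01x2 ≥ 0.01   (potassium (K₂O))
  x1, x2, x3, x4 ≥ 0.
The optimal basis is {compost blend, urea}; ammonium nitrate, ammonium sulfate drop out. The phosphorus (P₂O₅), nitrogen, potassium (K₂O) requirements are met with equality.
That vertex is x2 = 1, x4 = 2.468.
Cost = 0.06·1 + 0.61·2.468 = 1.5655.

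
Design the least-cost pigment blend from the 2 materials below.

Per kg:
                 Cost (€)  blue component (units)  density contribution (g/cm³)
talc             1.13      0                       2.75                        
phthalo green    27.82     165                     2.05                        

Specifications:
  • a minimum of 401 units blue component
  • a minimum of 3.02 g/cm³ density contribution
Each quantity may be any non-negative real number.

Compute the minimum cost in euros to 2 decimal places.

Let x1 = kg of talc, x2 = kg of phthalo green.
Minimise 1.13x1 + 27.82x2 with:
  165x2 ≥ 401   (blue component)
  2.75x1 + 2.05x2 ≥ 3.02   (density contribution)
  x1, x2 ≥ 0.
At the optimum only phthalo green is positive (talc = 0). The blue component requirement is met with equality.
That vertex is x2 = 2.4303.
Total cost: 27.82·2.4303 = 67.6109.

€67.61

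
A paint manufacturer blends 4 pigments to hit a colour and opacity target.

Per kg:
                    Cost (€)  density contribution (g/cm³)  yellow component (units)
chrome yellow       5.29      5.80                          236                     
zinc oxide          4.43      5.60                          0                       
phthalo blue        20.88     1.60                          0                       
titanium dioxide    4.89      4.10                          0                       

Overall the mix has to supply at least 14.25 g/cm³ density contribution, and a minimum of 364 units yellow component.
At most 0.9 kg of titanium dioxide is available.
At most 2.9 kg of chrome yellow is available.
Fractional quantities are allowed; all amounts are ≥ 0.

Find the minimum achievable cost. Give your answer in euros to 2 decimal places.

€12.36

Set it up as a linear program. Let x1 = kg of chrome yellow, x2 = kg of zinc oxide, x3 = kg of phthalo blue, x4 = kg of titanium dioxide.
Minimize 5.29x1 + 4.43x2 + 20.88x3 + 4.89x4 with:
  5.8x1 + 5.6x2 + 1.6x3 + 4.1x4 ≥ 14.25   (density contribution)
  236x1 ≥ 364   (yellow component)
  x4 ≤ 0.9
  x1 ≤ 2.9
  x1, x2, x3, x4 ≥ 0.
The cheapest feasible vertex uses only chrome yellow, zinc oxide; phthalo blue, titanium dioxide are not used. Binding constraints: density contribution and yellow component.
Solving gives x1 = 1.5424, x2 = 0.94719.
Cost = 5.29·1.5424 + 4.43·0.94719 = 12.3553.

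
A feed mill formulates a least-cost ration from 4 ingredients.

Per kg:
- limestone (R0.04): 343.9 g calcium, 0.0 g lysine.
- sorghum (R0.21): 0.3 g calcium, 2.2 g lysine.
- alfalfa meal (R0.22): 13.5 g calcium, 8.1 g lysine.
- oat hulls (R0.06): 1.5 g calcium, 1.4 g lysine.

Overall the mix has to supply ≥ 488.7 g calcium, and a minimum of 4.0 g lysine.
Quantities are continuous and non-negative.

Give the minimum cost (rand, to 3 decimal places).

R0.165

Let x1 = kg of limestone, x2 = kg of sorghum, x3 = kg of alfalfa meal, x4 = kg of oat hulls.
Minimize 0.04x1 + 0.21x2 + 0.22x3 + 0.06x4 subject to:
  343.9x1 + 0.3x2 + 13.5x3 + 1.5x4 ≥ 488.7   (calcium)
  2.2x2 + 8.1x3 + 1.4x4 ≥ 4   (lysine)
  x1, x2, x3, x4 ≥ 0.
At the optimum only limestone, alfalfa meal are positive (sorghum, oat hulls = 0). There the calcium and lysine constraints are tight.
Solving gives x1 = 1.402, x3 = 0.4938.
Hence cost = 0.04·1.402 + 0.22·0.4938 = R0.16472.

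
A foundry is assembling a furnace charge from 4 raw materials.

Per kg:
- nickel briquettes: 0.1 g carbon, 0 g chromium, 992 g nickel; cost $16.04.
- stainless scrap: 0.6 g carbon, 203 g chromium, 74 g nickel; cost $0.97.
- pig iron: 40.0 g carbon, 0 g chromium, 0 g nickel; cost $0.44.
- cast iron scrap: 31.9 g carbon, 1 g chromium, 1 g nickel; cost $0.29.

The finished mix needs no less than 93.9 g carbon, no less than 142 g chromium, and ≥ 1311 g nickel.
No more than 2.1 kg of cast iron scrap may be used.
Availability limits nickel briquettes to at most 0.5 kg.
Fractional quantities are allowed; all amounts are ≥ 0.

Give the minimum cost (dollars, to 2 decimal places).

$17.95

Let x1 = kg of nickel briquettes, x2 = kg of stainless scrap, x3 = kg of pig iron, x4 = kg of cast iron scrap.
min 16.04x1 + 0.97x2 + 0.44x3 + 0.29x4 s.t.:
  0.1x1 + 0.6x2 + 40x3 + 31.9x4 ≥ 93.9   (carbon)
  203x2 + 1x4 ≥ 142   (chromium)
  992x1 + 74x2 + 1x4 ≥ 1311   (nickel)
  x4 ≤ 2.1
  x1 ≤ 0.5
  x1, x2, x3, x4 ≥ 0.
The optimal basis is {stainless scrap, pig iron, cast iron scrap}; nickel briquettes drops out. There the carbon, nickel, the cast iron scrap cap constraints are tight.
Solving gives x2 = 17.69, x3 = 0.4074, x4 = 2.1.
Total cost: 0.97·17.69 + 0.44·0.4074 + 0.29·2.1 = 17.9476.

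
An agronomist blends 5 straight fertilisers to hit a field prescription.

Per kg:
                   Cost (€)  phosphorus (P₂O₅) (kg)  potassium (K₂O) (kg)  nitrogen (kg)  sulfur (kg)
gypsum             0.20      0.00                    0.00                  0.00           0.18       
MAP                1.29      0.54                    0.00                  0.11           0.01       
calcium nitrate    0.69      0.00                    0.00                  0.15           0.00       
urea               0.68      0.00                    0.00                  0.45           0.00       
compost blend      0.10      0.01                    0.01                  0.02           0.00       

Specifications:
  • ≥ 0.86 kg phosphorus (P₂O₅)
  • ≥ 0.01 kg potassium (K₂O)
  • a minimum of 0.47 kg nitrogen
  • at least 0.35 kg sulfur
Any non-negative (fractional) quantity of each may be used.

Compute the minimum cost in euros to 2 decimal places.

Let x1 = kg of gypsum, x2 = kg of MAP, x3 = kg of calcium nitrate, x4 = kg of urea, x5 = kg of compost blend.
Minimize 0.2x1 + 1.29x2 + 0.69x3 + 0.68x4 + 0.1x5 s.t.:
  0.54x2 + 0.01x5 ≥ 0.86   (phosphorus (P₂O₅))
  0.01x5 ≥ 0.01   (potassium (K₂O))
  0.11x2 + 0.15x3 + 0.45x4 + 0.02x5 ≥ 0.47   (nitrogen)
  0.18x1 + 0.01x2 ≥ 0.35   (sulfur)
  x1, x2, x3, x4, x5 ≥ 0.
The cheapest feasible vertex uses only gypsum, MAP, urea, compost blend; calcium nitrate is not used. Binding constraints: phosphorus (P₂O₅), potassium (K₂O), nitrogen, sulfur.
So gypsum = 1.857 kg, MAP = 1.574 kg, urea = 0.6152 kg, compost blend = 1 kg.
Cost = 0.2·1.857 + 1.29·1.574 + 0.68·0.6152 + 0.1·1 = 2.9202.

€2.92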